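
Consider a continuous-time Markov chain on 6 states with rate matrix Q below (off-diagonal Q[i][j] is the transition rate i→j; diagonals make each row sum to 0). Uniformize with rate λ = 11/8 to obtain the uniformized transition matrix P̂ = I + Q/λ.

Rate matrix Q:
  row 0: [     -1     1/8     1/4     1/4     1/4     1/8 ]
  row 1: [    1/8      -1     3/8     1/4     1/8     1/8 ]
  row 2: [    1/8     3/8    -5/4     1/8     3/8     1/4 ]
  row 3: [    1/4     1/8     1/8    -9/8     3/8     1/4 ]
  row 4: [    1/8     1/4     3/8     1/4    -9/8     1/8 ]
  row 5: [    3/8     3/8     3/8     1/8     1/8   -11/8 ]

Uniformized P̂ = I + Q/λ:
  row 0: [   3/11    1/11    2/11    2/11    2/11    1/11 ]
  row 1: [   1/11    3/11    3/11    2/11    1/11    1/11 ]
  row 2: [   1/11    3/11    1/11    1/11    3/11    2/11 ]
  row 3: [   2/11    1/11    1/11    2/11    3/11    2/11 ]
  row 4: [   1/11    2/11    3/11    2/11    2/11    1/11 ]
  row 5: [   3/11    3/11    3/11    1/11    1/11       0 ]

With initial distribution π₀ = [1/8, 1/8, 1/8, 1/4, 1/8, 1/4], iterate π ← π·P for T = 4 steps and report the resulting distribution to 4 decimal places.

t=0: π = [0.1250, 0.1250, 0.1250, 0.2500, 0.1250, 0.2500]
t=1: π = [0.1818, 0.1932, 0.1932, 0.1477, 0.1818, 0.1023]
t=2: π = [0.1560, 0.1963, 0.1942, 0.1550, 0.1860, 0.1126]
t=3: π = [0.1538, 0.1993, 0.1951, 0.1539, 0.1855, 0.1124]
t=4: π = [0.1533, 0.1999, 0.1953, 0.1539, 0.1852, 0.1124]

π = [0.1533, 0.1999, 0.1953, 0.1539, 0.1852, 0.1124]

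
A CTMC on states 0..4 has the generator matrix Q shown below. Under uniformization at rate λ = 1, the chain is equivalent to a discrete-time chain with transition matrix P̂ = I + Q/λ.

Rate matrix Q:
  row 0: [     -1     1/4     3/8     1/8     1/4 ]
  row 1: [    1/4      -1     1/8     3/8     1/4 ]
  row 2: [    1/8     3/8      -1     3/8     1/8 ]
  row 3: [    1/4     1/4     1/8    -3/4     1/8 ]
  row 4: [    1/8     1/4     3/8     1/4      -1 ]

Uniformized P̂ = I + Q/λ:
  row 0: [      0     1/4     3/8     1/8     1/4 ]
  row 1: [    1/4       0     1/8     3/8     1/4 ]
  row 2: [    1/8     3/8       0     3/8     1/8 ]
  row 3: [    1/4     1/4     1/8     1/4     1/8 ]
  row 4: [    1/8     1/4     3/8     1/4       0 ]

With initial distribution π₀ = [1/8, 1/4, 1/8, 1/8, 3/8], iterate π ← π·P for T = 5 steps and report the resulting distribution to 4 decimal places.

t=0: π = [0.1250, 0.2500, 0.1250, 0.1250, 0.3750]
t=1: π = [0.1563, 0.2031, 0.2344, 0.2813, 0.1250]
t=2: π = [0.1660, 0.2285, 0.1660, 0.2852, 0.1543]
t=3: π = [0.1685, 0.2136, 0.1843, 0.2786, 0.1550]
t=4: π = [0.1655, 0.2196, 0.1828, 0.2787, 0.1534]
t=5: π = [0.1666, 0.2179, 0.1819, 0.2796, 0.1540]

π = [0.1666, 0.2179, 0.1819, 0.2796, 0.1540]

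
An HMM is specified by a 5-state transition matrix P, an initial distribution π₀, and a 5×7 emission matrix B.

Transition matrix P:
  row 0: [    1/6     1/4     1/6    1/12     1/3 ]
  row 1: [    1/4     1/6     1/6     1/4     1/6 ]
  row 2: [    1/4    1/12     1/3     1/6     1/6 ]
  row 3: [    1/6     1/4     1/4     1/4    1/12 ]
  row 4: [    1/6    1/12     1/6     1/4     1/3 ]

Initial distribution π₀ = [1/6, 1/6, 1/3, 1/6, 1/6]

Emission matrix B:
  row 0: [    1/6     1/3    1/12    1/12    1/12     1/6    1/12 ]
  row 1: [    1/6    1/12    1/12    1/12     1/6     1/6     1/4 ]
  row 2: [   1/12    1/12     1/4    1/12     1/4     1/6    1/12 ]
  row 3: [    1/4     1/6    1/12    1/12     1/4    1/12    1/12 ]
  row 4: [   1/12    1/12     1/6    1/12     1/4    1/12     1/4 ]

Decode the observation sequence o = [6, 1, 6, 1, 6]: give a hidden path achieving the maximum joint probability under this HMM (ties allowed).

t=0: δ = [1.389e-02, 4.167e-02, 2.778e-02, 1.389e-02, 4.167e-02]  (obs o_0=6)
t=1: δ = [3.472e-03, 5.787e-04, 7.716e-04, 1.736e-03, 1.157e-03]  ψ = [1, 1, 2, 1, 4]  (obs o_1=1)
t=2: δ = [4.823e-05, 2.170e-04, 4.823e-05, 3.617e-05, 2.894e-04]  ψ = [0, 0, 0, 3, 0]  (obs o_2=6)
t=3: δ = [1.808e-05, 3.014e-06, 4.019e-06, 1.206e-05, 8.038e-06]  ψ = [1, 1, 4, 4, 4]  (obs o_3=1)
t=4: δ = [2.512e-07, 1.130e-06, 2.512e-07, 2.512e-07, 1.507e-06]  ψ = [0, 0, 0, 3, 0]  (obs o_4=6)
backtrack: best end state = 4; path = [1, 0, 1, 0, 4]

path = [1, 0, 1, 0, 4]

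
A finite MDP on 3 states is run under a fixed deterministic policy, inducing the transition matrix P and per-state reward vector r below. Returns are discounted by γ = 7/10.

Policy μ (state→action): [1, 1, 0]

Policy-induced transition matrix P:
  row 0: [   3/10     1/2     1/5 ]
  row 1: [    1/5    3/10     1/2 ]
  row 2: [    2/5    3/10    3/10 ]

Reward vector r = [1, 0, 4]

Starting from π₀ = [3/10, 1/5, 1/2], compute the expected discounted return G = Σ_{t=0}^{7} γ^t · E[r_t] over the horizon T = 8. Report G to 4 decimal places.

G = 5.7951

t=0: π = [0.3000, 0.2000, 0.5000], E[r] = 2.3000, γ^t·E[r] = 2.300000, running G = 2.300000
t=1: π = [0.3300, 0.3600, 0.3100], E[r] = 1.5700, γ^t·E[r] = 1.099000, running G = 3.399000
t=2: π = [0.2950, 0.3660, 0.3390], E[r] = 1.6510, γ^t·E[r] = 0.808990, running G = 4.207990
t=3: π = [0.2973, 0.3590, 0.3437], E[r] = 1.6721, γ^t·E[r] = 0.573530, running G = 4.781520
t=4: π = [0.2985, 0.3595, 0.3421], E[r] = 1.6668, γ^t·E[r] = 0.400187, running G = 5.181707
t=5: π = [0.2983, 0.3597, 0.3420], E[r] = 1.6664, γ^t·E[r] = 0.280079, running G = 5.461786
t=6: π = [0.2982, 0.3597, 0.3421], E[r] = 1.6667, γ^t·E[r] = 0.196084, running G = 5.657870
t=7: π = [0.2982, 0.3596, 0.3421], E[r] = 1.6667, γ^t·E[r] = 0.137258, running G = 5.795127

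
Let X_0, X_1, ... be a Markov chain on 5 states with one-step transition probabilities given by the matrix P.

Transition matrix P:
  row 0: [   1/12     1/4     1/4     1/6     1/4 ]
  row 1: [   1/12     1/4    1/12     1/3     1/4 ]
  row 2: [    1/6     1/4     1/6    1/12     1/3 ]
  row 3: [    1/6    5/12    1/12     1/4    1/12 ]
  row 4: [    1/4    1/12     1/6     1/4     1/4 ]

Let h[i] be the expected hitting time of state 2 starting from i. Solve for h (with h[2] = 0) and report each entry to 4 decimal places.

First-step conditioning: h[2] = 0; for i ≠ 2, h[i] = 1 + Σ_k P[i][k]·h[k].
  h[0] = 1 + 1/12·h[0] + 1/4·h[1] + 1/6·h[3] + 1/4·h[4]
  h[1] = 1 + 1/12·h[0] + 1/4·h[1] + 1/3·h[3] + 1/4·h[4]
  h[3] = 1 + 1/6·h[0] + 5/12·h[1] + 1/4·h[3] + 1/12·h[4]
  h[4] = 1 + 1/4·h[0] + 1/12·h[1] + 1/4·h[3] + 1/4·h[4]
Solving the 4×4 linear system over states ≠ 2 gives exactly h = [1164/173, 1398/173, 0, 1404/173, 1242/173] (h[2] = 0 is the target).

h = [6.7283, 8.0809, 0.0000, 8.1156, 7.1792]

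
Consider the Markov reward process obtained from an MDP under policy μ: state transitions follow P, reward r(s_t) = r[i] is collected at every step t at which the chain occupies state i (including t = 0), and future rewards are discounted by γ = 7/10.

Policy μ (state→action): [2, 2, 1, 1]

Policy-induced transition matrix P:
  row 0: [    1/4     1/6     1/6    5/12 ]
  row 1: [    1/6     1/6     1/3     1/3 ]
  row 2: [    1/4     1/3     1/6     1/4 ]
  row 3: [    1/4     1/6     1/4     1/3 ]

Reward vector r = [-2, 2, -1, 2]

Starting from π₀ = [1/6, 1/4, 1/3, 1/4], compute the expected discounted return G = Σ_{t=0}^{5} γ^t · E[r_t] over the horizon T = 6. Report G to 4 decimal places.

G = 1.0855

t=0: π = [0.1667, 0.2500, 0.3333, 0.2500], E[r] = 0.3333, γ^t·E[r] = 0.333333, running G = 0.333333
t=1: π = [0.2292, 0.2222, 0.2292, 0.3194], E[r] = 0.3958, γ^t·E[r] = 0.277083, running G = 0.610417
t=2: π = [0.2315, 0.2049, 0.2303, 0.3333], E[r] = 0.3831, γ^t·E[r] = 0.187720, running G = 0.798137
t=3: π = [0.2329, 0.2051, 0.2286, 0.3334], E[r] = 0.3825, γ^t·E[r] = 0.131205, running G = 0.929342
t=4: π = [0.2329, 0.2048, 0.2286, 0.3337], E[r] = 0.3825, γ^t·E[r] = 0.091830, running G = 1.021172
t=5: π = [0.2329, 0.2048, 0.2286, 0.3337], E[r] = 0.3824, γ^t·E[r] = 0.064278, running G = 1.085450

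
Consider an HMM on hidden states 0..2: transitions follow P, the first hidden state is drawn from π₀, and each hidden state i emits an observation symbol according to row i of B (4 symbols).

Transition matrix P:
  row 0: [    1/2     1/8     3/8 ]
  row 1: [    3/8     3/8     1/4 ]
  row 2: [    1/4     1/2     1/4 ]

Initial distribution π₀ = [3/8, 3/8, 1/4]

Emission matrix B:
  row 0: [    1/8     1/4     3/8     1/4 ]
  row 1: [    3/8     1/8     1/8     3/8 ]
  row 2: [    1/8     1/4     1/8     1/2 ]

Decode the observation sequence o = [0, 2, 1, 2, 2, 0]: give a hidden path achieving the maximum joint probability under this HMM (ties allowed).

t=0: δ = [4.688e-02, 1.406e-01, 3.125e-02]  (obs o_0=0)
t=1: δ = [1.978e-02, 6.592e-03, 4.395e-03]  ψ = [1, 1, 1]  (obs o_1=2)
t=2: δ = [2.472e-03, 3.090e-04, 1.854e-03]  ψ = [0, 0, 0]  (obs o_2=1)
t=3: δ = [4.635e-04, 1.159e-04, 1.159e-04]  ψ = [0, 2, 0]  (obs o_3=2)
t=4: δ = [8.690e-05, 7.242e-06, 2.173e-05]  ψ = [0, 0, 0]  (obs o_4=2)
t=5: δ = [5.431e-06, 4.074e-06, 4.074e-06]  ψ = [0, 0, 0]  (obs o_5=0)
backtrack: best end state = 0; path = [1, 0, 0, 0, 0, 0]

path = [1, 0, 0, 0, 0, 0]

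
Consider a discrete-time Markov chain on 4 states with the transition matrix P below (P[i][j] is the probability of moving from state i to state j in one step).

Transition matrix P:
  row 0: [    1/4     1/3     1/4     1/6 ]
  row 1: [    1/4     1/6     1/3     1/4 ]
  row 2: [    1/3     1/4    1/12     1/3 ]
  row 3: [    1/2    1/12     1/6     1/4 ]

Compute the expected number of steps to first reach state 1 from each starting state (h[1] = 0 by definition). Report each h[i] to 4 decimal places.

h = [3.8126, 0.0000, 4.2281, 4.8147]

First-step conditioning: h[1] = 0; for i ≠ 1, h[i] = 1 + Σ_k P[i][k]·h[k].
  h[0] = 1 + 1/4·h[0] + 1/4·h[2] + 1/6·h[3]
  h[2] = 1 + 1/3·h[0] + 1/12·h[2] + 1/3·h[3]
  h[3] = 1 + 1/2·h[0] + 1/6·h[2] + 1/4·h[3]
Solving the 3×3 linear system over states ≠ 1 gives exactly h = [1872/491, 0, 2076/491, 2364/491] (h[1] = 0 is the target).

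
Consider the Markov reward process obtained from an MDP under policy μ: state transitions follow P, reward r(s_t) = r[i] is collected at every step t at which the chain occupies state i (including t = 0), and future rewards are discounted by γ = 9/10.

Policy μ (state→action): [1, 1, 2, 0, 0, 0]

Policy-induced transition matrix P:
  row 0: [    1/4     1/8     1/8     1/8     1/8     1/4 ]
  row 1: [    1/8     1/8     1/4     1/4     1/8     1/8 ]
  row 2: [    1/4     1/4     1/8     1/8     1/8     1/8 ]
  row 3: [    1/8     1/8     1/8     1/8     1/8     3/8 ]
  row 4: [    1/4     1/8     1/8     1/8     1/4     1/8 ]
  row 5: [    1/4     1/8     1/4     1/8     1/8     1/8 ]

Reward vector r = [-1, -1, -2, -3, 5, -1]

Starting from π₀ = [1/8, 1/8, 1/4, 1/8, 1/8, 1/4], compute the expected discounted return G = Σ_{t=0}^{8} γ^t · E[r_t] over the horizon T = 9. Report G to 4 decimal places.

t=0: π = [0.1250, 0.1250, 0.2500, 0.1250, 0.1250, 0.2500], E[r] = -0.7500, γ^t·E[r] = -0.750000, running G = -0.750000
t=1: π = [0.2188, 0.1563, 0.1719, 0.1406, 0.1406, 0.1719], E[r] = -0.6094, γ^t·E[r] = -0.548438, running G = -1.298438
t=2: π = [0.2129, 0.1465, 0.1660, 0.1445, 0.1426, 0.1875], E[r] = -0.5996, γ^t·E[r] = -0.485684, running G = -1.784121
t=3: π = [0.2136, 0.1458, 0.1667, 0.1433, 0.1428, 0.1877], E[r] = -0.5964, γ^t·E[r] = -0.434802, running G = -2.218923
t=4: π = [0.2139, 0.1458, 0.1667, 0.1432, 0.1429, 0.1875], E[r] = -0.5960, γ^t·E[r] = -0.391041, running G = -2.609964
t=5: π = [0.2139, 0.1458, 0.1667, 0.1432, 0.1429, 0.1875], E[r] = -0.5960, γ^t·E[r] = -0.351928, running G = -2.961892
t=6: π = [0.2139, 0.1458, 0.1667, 0.1432, 0.1429, 0.1875], E[r] = -0.5960, γ^t·E[r] = -0.316733, running G = -3.278624
t=7: π = [0.2139, 0.1458, 0.1667, 0.1432, 0.1429, 0.1875], E[r] = -0.5960, γ^t·E[r] = -0.285059, running G = -3.563683
t=8: π = [0.2139, 0.1458, 0.1667, 0.1432, 0.1429, 0.1875], E[r] = -0.5960, γ^t·E[r] = -0.256553, running G = -3.820236

G = -3.8202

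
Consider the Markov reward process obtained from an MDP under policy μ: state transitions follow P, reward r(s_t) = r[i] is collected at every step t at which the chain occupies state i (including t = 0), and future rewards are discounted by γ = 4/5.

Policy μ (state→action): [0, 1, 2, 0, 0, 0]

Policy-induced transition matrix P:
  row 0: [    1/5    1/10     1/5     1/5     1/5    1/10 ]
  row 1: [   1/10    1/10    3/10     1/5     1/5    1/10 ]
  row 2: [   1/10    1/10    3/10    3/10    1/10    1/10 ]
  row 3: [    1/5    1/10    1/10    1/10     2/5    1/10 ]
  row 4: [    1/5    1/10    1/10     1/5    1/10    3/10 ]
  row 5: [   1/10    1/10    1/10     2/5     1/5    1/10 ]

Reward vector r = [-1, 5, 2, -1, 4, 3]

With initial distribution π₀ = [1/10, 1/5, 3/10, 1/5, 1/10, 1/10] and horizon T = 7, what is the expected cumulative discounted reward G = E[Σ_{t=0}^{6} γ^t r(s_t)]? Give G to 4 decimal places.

G = 7.0477

t=0: π = [0.1000, 0.2000, 0.3000, 0.2000, 0.1000, 0.1000], E[r] = 2.0000, γ^t·E[r] = 2.000000, running G = 2.000000
t=1: π = [0.1400, 0.1000, 0.2100, 0.2300, 0.2000, 0.1200], E[r] = 1.7100, γ^t·E[r] = 1.368000, running G = 3.368000
t=2: π = [0.1570, 0.1000, 0.1760, 0.2220, 0.2050, 0.1400], E[r] = 1.7130, γ^t·E[r] = 1.096320, running G = 4.464320
t=3: π = [0.1584, 0.1000, 0.1709, 0.2234, 0.2063, 0.1410], E[r] = 1.7082, γ^t·E[r] = 0.874598, running G = 5.338918
t=4: π = [0.1588, 0.1000, 0.1700, 0.2230, 0.2070, 0.1413], E[r] = 1.7099, γ^t·E[r] = 0.700375, running G = 6.039293
t=5: π = [0.1589, 0.1000, 0.1699, 0.2230, 0.2069, 0.1414], E[r] = 1.7097, γ^t·E[r] = 0.560229, running G = 6.599522
t=6: π = [0.1589, 0.1000, 0.1699, 0.2230, 0.2069, 0.1414], E[r] = 1.7097, γ^t·E[r] = 0.448181, running G = 7.047704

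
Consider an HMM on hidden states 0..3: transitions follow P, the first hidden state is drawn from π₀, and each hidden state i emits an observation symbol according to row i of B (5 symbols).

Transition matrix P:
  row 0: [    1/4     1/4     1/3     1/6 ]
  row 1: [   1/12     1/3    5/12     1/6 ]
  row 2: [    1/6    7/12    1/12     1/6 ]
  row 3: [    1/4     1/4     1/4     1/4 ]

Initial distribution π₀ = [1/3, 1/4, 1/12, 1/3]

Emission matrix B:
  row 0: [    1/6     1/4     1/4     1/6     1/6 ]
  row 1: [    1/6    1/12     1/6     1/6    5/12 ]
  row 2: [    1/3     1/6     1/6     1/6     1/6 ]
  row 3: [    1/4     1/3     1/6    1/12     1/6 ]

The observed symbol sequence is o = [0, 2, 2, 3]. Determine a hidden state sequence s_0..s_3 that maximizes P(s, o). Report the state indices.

t=0: δ = [5.556e-02, 4.167e-02, 2.778e-02, 8.333e-02]  (obs o_0=0)
t=1: δ = [5.208e-03, 3.472e-03, 3.472e-03, 3.472e-03]  ψ = [3, 3, 3, 3]  (obs o_1=2)
t=2: δ = [3.255e-04, 3.376e-04, 2.894e-04, 1.447e-04]  ψ = [0, 2, 0, 0]  (obs o_2=2)
t=3: δ = [1.356e-05, 2.813e-05, 2.344e-05, 4.689e-06]  ψ = [0, 2, 1, 1]  (obs o_3=3)
backtrack: best end state = 1; path = [3, 0, 2, 1]

path = [3, 0, 2, 1]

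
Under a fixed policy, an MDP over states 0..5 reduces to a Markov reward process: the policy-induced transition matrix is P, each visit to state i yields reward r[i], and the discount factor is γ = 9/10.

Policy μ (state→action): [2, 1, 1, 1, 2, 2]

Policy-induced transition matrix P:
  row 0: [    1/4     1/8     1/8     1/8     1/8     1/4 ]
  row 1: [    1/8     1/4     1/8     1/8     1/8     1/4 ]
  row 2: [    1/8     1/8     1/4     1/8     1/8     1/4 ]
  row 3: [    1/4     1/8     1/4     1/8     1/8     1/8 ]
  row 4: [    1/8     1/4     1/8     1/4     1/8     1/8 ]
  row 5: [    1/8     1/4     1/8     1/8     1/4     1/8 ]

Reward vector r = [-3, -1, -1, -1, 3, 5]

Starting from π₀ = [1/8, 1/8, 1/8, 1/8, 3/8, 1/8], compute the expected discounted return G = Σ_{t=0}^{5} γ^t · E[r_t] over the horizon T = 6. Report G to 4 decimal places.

G = 2.3744

t=0: π = [0.1250, 0.1250, 0.1250, 0.1250, 0.3750, 0.1250], E[r] = 1.0000, γ^t·E[r] = 1.000000, running G = 1.000000
t=1: π = [0.1563, 0.2031, 0.1563, 0.1719, 0.1406, 0.1719], E[r] = 0.2813, γ^t·E[r] = 0.253125, running G = 1.253125
t=2: π = [0.1660, 0.1895, 0.1660, 0.1426, 0.1465, 0.1895], E[r] = 0.3906, γ^t·E[r] = 0.316406, running G = 1.569531
t=3: π = [0.1636, 0.1907, 0.1636, 0.1433, 0.1487, 0.1902], E[r] = 0.4087, γ^t·E[r] = 0.297936, running G = 1.867467
t=4: π = [0.1634, 0.1912, 0.1634, 0.1436, 0.1488, 0.1897], E[r] = 0.4067, γ^t·E[r] = 0.266861, running G = 2.134328
t=5: π = [0.1634, 0.1912, 0.1634, 0.1436, 0.1487, 0.1897], E[r] = 0.4066, γ^t·E[r] = 0.240071, running G = 2.374400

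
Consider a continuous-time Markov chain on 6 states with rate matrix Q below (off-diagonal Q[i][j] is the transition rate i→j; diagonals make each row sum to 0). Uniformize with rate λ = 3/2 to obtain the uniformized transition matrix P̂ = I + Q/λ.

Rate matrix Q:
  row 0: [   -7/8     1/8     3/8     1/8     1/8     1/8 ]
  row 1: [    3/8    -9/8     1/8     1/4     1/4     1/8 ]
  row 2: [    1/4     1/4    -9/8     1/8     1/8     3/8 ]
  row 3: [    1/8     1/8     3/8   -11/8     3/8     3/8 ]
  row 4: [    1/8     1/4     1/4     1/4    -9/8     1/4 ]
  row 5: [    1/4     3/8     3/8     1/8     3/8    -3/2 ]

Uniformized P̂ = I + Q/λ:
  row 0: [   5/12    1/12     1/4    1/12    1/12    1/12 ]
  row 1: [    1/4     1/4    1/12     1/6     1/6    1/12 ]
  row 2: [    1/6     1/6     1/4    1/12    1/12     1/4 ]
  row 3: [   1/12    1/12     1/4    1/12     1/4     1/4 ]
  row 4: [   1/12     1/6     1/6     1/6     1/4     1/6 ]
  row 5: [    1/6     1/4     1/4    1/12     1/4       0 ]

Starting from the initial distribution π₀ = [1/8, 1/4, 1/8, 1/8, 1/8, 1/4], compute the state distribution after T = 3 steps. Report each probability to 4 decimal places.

t=0: π = [0.1250, 0.2500, 0.1250, 0.1250, 0.1250, 0.2500]
t=1: π = [0.1979, 0.1875, 0.1979, 0.1146, 0.1875, 0.1146]
t=2: π = [0.2066, 0.1658, 0.2031, 0.1146, 0.1684, 0.1415]
t=3: π = [0.2086, 0.1655, 0.2083, 0.1112, 0.1679, 0.1385]

π = [0.2086, 0.1655, 0.2083, 0.1112, 0.1679, 0.1385]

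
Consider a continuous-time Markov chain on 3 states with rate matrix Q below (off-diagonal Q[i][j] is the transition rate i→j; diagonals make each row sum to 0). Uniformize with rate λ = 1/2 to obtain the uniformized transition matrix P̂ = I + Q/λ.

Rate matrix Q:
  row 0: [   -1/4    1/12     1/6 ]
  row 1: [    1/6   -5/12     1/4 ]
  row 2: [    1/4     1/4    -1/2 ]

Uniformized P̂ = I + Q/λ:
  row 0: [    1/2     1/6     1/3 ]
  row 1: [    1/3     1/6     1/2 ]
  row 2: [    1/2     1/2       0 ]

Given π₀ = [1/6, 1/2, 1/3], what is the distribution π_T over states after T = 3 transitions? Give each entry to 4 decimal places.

π = [0.4552, 0.2593, 0.2855]

t=0: π = [0.1667, 0.5000, 0.3333]
t=1: π = [0.4167, 0.2778, 0.3056]
t=2: π = [0.4537, 0.2685, 0.2778]
t=3: π = [0.4552, 0.2593, 0.2855]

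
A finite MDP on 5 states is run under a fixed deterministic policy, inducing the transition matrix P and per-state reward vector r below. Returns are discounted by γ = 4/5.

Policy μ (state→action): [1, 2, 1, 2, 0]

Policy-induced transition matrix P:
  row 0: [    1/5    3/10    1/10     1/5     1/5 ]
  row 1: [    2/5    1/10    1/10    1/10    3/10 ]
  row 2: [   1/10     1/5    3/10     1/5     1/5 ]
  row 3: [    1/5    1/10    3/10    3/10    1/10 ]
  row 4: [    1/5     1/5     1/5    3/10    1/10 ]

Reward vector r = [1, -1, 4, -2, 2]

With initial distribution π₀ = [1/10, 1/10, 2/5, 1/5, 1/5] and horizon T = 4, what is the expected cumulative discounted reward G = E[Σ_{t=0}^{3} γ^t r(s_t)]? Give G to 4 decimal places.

G = 3.1681

t=0: π = [0.1000, 0.1000, 0.4000, 0.2000, 0.2000], E[r] = 1.6000, γ^t·E[r] = 1.600000, running G = 1.600000
t=1: π = [0.1800, 0.1800, 0.2400, 0.2300, 0.1700], E[r] = 0.8400, γ^t·E[r] = 0.672000, running G = 2.272000
t=2: π = [0.2120, 0.1770, 0.2110, 0.2220, 0.1780], E[r] = 0.7910, γ^t·E[r] = 0.506240, running G = 2.778240
t=3: π = [0.2143, 0.1813, 0.2044, 0.2223, 0.1777], E[r] = 0.7614, γ^t·E[r] = 0.389837, running G = 3.168077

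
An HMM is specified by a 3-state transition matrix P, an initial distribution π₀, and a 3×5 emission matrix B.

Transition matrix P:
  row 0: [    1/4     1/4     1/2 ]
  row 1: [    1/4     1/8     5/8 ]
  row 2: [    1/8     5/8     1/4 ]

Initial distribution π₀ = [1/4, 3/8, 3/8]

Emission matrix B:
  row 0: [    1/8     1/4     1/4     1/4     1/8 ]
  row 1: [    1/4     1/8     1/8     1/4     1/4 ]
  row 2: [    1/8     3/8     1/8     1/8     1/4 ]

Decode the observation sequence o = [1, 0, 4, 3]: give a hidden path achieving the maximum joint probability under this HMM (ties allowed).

path = [2, 1, 2, 1]

t=0: δ = [6.250e-02, 4.688e-02, 1.406e-01]  (obs o_0=1)
t=1: δ = [2.197e-03, 2.197e-02, 4.395e-03]  ψ = [2, 2, 2]  (obs o_1=0)
t=2: δ = [6.866e-04, 6.866e-04, 3.433e-03]  ψ = [1, 1, 1]  (obs o_2=4)
t=3: δ = [1.073e-04, 5.364e-04, 1.073e-04]  ψ = [2, 2, 2]  (obs o_3=3)
backtrack: best end state = 1; path = [2, 1, 2, 1]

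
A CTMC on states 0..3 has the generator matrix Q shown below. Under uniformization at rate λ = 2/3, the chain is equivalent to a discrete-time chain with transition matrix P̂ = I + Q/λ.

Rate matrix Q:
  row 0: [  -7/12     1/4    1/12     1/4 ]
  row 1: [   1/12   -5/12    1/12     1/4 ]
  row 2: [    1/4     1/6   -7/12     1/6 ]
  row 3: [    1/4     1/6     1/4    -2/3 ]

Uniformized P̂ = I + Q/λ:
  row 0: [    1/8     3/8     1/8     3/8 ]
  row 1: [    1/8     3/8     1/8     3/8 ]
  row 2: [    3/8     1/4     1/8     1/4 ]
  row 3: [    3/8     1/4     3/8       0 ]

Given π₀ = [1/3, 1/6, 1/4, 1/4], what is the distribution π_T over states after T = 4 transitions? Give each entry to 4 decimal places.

π = [0.2361, 0.3195, 0.1887, 0.2557]

t=0: π = [0.3333, 0.1667, 0.2500, 0.2500]
t=1: π = [0.2500, 0.3125, 0.1875, 0.2500]
t=2: π = [0.2344, 0.3203, 0.1875, 0.2578]
t=3: π = [0.2363, 0.3193, 0.1895, 0.2549]
t=4: π = [0.2361, 0.3195, 0.1887, 0.2557]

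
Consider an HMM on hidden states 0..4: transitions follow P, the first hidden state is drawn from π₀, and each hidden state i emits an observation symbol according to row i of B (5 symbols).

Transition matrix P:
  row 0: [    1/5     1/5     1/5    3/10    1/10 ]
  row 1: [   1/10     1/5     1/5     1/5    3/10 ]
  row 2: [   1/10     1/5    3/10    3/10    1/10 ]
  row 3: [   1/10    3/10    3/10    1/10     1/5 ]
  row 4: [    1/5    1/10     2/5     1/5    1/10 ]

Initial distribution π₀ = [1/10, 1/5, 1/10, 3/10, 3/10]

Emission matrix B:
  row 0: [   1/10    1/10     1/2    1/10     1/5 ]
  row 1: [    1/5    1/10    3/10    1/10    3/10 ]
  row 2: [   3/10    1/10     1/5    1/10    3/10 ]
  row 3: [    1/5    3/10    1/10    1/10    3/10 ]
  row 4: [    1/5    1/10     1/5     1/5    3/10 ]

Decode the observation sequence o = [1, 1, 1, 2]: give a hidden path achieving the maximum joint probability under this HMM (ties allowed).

path = [3, 2, 3, 1]

t=0: δ = [1.000e-02, 2.000e-02, 1.000e-02, 9.000e-02, 3.000e-02]  (obs o_0=1)
t=1: δ = [9.000e-04, 2.700e-03, 2.700e-03, 2.700e-03, 1.800e-03]  ψ = [3, 3, 3, 3, 3]  (obs o_1=1)
t=2: δ = [3.600e-05, 8.100e-05, 8.100e-05, 2.430e-04, 8.100e-05]  ψ = [4, 3, 2, 2, 1]  (obs o_2=1)
t=3: δ = [1.215e-05, 2.187e-05, 1.458e-05, 2.430e-06, 9.720e-06]  ψ = [3, 3, 3, 2, 3]  (obs o_3=2)
backtrack: best end state = 1; path = [3, 2, 3, 1]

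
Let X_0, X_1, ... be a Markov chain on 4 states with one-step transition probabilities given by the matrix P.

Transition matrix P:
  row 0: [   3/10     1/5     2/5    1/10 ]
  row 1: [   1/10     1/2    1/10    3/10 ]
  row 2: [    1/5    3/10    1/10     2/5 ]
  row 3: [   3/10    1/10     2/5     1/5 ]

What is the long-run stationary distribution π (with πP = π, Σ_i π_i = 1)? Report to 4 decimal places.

Balance equations π_j = Σ_i π_i·P[i][j]:
  π_0 = 3/10·π_0 + 1/10·π_1 + 1/5·π_2 + 3/10·π_3
  π_1 = 1/5·π_0 + 1/2·π_1 + 3/10·π_2 + 1/10·π_3
  π_2 = 2/5·π_0 + 1/10·π_1 + 1/10·π_2 + 2/5·π_3
  normalize: π_0 + π_1 + π_2 + π_3 = 1
Solving the linear system gives exactly π = [189/863, 245/863, 209/863, 220/863].

π = [0.2190, 0.2839, 0.2422, 0.2549]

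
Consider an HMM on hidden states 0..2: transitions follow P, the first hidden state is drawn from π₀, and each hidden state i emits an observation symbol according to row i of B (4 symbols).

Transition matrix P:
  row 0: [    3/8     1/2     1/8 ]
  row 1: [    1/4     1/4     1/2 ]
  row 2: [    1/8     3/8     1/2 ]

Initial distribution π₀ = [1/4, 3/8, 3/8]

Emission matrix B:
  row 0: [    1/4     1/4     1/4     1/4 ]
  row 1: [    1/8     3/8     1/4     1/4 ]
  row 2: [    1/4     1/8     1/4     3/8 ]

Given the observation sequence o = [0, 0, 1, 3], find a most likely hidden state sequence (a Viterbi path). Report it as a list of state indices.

t=0: δ = [6.250e-02, 4.688e-02, 9.375e-02]  (obs o_0=0)
t=1: δ = [5.859e-03, 4.395e-03, 1.172e-02]  ψ = [0, 2, 2]  (obs o_1=0)
t=2: δ = [5.493e-04, 1.648e-03, 7.324e-04]  ψ = [0, 2, 2]  (obs o_2=1)
t=3: δ = [1.030e-04, 1.030e-04, 3.090e-04]  ψ = [1, 1, 1]  (obs o_3=3)
backtrack: best end state = 2; path = [2, 2, 1, 2]

path = [2, 2, 1, 2]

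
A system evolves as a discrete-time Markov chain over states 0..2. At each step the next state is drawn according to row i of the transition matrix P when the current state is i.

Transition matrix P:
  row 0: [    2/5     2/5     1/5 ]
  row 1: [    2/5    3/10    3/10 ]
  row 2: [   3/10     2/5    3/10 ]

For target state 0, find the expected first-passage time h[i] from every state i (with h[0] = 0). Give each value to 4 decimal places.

First-step conditioning: h[0] = 0; for i ≠ 0, h[i] = 1 + Σ_k P[i][k]·h[k].
  h[1] = 1 + 3/10·h[1] + 3/10·h[2]
  h[2] = 1 + 2/5·h[1] + 3/10·h[2]
Solving the 2×2 linear system over states ≠ 0 gives exactly h = [0, 100/37, 110/37] (h[0] = 0 is the target).

h = [0.0000, 2.7027, 2.9730]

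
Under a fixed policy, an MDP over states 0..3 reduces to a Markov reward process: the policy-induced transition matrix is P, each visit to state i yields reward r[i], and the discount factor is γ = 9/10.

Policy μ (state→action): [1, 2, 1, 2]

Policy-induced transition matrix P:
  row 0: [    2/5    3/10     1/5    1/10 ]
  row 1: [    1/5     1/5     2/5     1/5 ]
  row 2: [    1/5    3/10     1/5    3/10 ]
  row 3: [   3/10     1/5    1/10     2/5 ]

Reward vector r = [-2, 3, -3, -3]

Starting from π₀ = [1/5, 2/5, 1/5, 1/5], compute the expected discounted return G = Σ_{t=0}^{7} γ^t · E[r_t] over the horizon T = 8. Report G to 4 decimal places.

t=0: π = [0.2000, 0.4000, 0.2000, 0.2000], E[r] = -0.4000, γ^t·E[r] = -0.400000, running G = -0.400000
t=1: π = [0.2600, 0.2400, 0.2600, 0.2400], E[r] = -1.3000, γ^t·E[r] = -1.170000, running G = -1.570000
t=2: π = [0.2760, 0.2520, 0.2240, 0.2480], E[r] = -1.2120, γ^t·E[r] = -0.981720, running G = -2.551720
t=3: π = [0.2800, 0.2500, 0.2256, 0.2444], E[r] = -1.2200, γ^t·E[r] = -0.889380, running G = -3.441100
t=4: π = [0.2804, 0.2506, 0.2256, 0.2434], E[r] = -1.2162, γ^t·E[r] = -0.797949, running G = -4.239049
t=5: π = [0.2804, 0.2506, 0.2258, 0.2432], E[r] = -1.2160, γ^t·E[r] = -0.718017, running G = -4.957066
t=6: π = [0.2804, 0.2506, 0.2258, 0.2432], E[r] = -1.2159, γ^t·E[r] = -0.646165, running G = -5.603231
t=7: π = [0.2804, 0.2506, 0.2258, 0.2432], E[r] = -1.2159, γ^t·E[r] = -0.581550, running G = -6.184781

G = -6.1848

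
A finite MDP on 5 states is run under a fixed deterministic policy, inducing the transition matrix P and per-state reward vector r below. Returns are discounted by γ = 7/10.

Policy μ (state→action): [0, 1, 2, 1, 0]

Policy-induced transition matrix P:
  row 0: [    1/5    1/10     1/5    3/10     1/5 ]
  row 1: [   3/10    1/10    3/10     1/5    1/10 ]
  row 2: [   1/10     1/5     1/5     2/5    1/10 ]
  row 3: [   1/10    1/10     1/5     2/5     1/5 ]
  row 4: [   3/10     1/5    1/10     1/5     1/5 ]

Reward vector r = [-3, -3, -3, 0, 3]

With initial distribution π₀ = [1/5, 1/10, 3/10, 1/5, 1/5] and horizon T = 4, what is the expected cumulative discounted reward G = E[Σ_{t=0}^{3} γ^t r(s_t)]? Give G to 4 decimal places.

G = -2.8226

t=0: π = [0.2000, 0.1000, 0.3000, 0.2000, 0.2000], E[r] = -1.2000, γ^t·E[r] = -1.200000, running G = -1.200000
t=1: π = [0.1800, 0.1500, 0.1900, 0.3200, 0.1600], E[r] = -1.0800, γ^t·E[r] = -0.756000, running G = -1.956000
t=2: π = [0.1800, 0.1350, 0.1990, 0.3200, 0.1660], E[r] = -1.0440, γ^t·E[r] = -0.511560, running G = -2.467560
t=3: π = [0.1782, 0.1365, 0.1969, 0.3218, 0.1666], E[r] = -1.0350, γ^t·E[r] = -0.355005, running G = -2.822565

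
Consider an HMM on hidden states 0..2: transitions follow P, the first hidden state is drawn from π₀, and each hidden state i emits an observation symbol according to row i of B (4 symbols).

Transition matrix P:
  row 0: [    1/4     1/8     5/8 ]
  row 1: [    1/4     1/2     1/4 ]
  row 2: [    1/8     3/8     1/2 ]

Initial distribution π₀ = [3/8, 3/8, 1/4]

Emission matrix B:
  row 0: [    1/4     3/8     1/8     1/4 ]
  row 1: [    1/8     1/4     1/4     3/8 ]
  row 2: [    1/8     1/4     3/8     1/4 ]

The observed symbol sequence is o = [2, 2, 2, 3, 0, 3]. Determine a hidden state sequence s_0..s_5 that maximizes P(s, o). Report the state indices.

t=0: δ = [4.688e-02, 9.375e-02, 9.375e-02]  (obs o_0=2)
t=1: δ = [2.930e-03, 1.172e-02, 1.758e-02]  ψ = [1, 1, 2]  (obs o_1=2)
t=2: δ = [3.662e-04, 1.648e-03, 3.296e-03]  ψ = [1, 2, 2]  (obs o_2=2)
t=3: δ = [1.030e-04, 4.635e-04, 4.120e-04]  ψ = [1, 2, 2]  (obs o_3=3)
t=4: δ = [2.897e-05, 2.897e-05, 2.575e-05]  ψ = [1, 1, 2]  (obs o_4=0)
t=5: δ = [1.810e-06, 5.431e-06, 4.526e-06]  ψ = [0, 1, 0]  (obs o_5=3)
backtrack: best end state = 1; path = [2, 2, 2, 1, 1, 1]

path = [2, 2, 2, 1, 1, 1]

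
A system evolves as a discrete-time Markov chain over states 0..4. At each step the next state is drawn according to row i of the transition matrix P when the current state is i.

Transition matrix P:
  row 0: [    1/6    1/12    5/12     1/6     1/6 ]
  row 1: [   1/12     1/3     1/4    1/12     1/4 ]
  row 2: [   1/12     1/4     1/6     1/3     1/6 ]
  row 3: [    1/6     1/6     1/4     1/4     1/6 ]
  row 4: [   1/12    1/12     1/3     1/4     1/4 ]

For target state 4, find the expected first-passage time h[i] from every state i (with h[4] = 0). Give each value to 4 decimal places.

First-step conditioning: h[4] = 0; for i ≠ 4, h[i] = 1 + Σ_k P[i][k]·h[k].
  h[0] = 1 + 1/6·h[0] + 1/12·h[1] + 5/12·h[2] + 1/6·h[3]
  h[1] = 1 + 1/12·h[0] + 1/3·h[1] + 1/4·h[2] + 1/12·h[3]
  h[2] = 1 + 1/12·h[0] + 1/4·h[1] + 1/6·h[2] + 1/3·h[3]
  h[3] = 1 + 1/6·h[0] + 1/6·h[1] + 1/4·h[2] + 1/4·h[3]
Solving the 4×4 linear system over states ≠ 4 gives exactly h = [6320/1157, 5644/1157, 6224/1157, 6276/1157, 0] (h[4] = 0 is the target).

h = [5.4624, 4.8781, 5.3794, 5.4244, 0.0000]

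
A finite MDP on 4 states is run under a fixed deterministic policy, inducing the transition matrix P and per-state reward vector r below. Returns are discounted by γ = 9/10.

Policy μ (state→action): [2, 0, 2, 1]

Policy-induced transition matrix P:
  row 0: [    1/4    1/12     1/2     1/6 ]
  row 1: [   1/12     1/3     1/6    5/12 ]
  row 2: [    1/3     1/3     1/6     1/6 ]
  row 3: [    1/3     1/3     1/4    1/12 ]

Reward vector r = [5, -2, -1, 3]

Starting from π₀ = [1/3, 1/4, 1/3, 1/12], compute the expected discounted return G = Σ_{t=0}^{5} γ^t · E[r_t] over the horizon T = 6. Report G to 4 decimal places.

G = 5.0427

t=0: π = [0.3333, 0.2500, 0.3333, 0.0833], E[r] = 1.0833, γ^t·E[r] = 1.083333, running G = 1.083333
t=1: π = [0.2431, 0.2500, 0.2847, 0.2222], E[r] = 1.0972, γ^t·E[r] = 0.987500, running G = 2.070833
t=2: π = [0.2506, 0.2726, 0.2662, 0.2106], E[r] = 1.0735, γ^t·E[r] = 0.869531, running G = 2.940365
t=3: π = [0.2443, 0.2707, 0.2677, 0.2173], E[r] = 1.0642, γ^t·E[r] = 0.775793, running G = 3.716158
t=4: π = [0.2453, 0.2723, 0.2662, 0.2162], E[r] = 1.0645, γ^t·E[r] = 0.698414, running G = 4.414572
t=5: π = [0.2448, 0.2720, 0.2665, 0.2167], E[r] = 1.0638, γ^t·E[r] = 0.628164, running G = 5.042736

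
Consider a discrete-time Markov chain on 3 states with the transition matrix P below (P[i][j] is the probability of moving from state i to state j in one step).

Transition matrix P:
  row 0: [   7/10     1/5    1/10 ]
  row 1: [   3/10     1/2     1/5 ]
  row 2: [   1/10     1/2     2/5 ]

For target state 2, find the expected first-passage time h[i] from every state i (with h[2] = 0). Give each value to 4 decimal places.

First-step conditioning: h[2] = 0; for i ≠ 2, h[i] = 1 + Σ_k P[i][k]·h[k].
  h[0] = 1 + 7/10·h[0] + 1/5·h[1]
  h[1] = 1 + 3/10·h[0] + 1/2·h[1]
Solving the 2×2 linear system over states ≠ 2 gives exactly h = [70/9, 20/3, 0] (h[2] = 0 is the target).

h = [7.7778, 6.6667, 0.0000]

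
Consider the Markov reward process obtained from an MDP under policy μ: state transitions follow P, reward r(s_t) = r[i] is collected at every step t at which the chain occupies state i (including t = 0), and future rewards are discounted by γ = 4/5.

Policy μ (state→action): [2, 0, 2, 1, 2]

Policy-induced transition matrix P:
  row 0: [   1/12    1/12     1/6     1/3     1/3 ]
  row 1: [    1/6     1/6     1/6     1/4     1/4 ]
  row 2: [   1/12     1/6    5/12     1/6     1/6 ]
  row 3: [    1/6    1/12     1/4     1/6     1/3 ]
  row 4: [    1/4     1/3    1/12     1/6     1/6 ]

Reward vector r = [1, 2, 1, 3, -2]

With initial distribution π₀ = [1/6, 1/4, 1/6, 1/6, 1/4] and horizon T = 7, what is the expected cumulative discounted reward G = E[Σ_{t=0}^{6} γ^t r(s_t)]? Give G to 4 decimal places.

G = 3.3974

t=0: π = [0.1667, 0.2500, 0.1667, 0.1667, 0.2500], E[r] = 0.8333, γ^t·E[r] = 0.833333, running G = 0.833333
t=1: π = [0.1597, 0.1806, 0.2014, 0.2153, 0.2431], E[r] = 0.8819, γ^t·E[r] = 0.705556, running G = 1.538889
t=2: π = [0.1568, 0.1759, 0.2147, 0.2083, 0.2442], E[r] = 0.8600, γ^t·E[r] = 0.550370, running G = 2.089259
t=3: π = [0.1561, 0.1769, 0.2174, 0.2075, 0.2422], E[r] = 0.8653, γ^t·E[r] = 0.443037, running G = 2.532296
t=4: π = [0.1557, 0.1767, 0.2181, 0.2074, 0.2420], E[r] = 0.8656, γ^t·E[r] = 0.354543, running G = 2.886840
t=5: π = [0.1557, 0.1767, 0.2183, 0.2074, 0.2419], E[r] = 0.8657, γ^t·E[r] = 0.283665, running G = 3.170504
t=6: π = [0.1557, 0.1767, 0.2184, 0.2073, 0.2419], E[r] = 0.8657, γ^t·E[r] = 0.226943, running G = 3.397447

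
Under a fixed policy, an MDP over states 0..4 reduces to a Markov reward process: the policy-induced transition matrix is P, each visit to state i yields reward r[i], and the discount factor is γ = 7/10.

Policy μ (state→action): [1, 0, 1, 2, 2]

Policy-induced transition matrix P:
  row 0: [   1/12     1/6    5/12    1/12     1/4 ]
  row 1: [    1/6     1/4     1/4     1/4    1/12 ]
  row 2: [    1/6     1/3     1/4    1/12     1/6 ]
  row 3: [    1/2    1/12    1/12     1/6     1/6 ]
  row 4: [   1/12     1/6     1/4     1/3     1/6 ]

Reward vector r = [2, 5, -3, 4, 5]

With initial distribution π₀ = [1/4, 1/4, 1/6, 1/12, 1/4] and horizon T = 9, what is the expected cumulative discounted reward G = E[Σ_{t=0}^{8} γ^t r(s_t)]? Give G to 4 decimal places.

G = 7.6605

t=0: π = [0.2500, 0.2500, 0.1667, 0.0833, 0.2500], E[r] = 2.8333, γ^t·E[r] = 2.833333, running G = 2.833333
t=1: π = [0.1528, 0.2083, 0.2778, 0.1944, 0.1667], E[r] = 2.1250, γ^t·E[r] = 1.487500, running G = 4.320833
t=2: π = [0.2049, 0.2141, 0.2431, 0.1759, 0.1620], E[r] = 2.2650, γ^t·E[r] = 1.109873, running G = 5.430706
t=3: π = [0.1947, 0.2104, 0.2548, 0.1742, 0.1659], E[r] = 2.2030, γ^t·E[r] = 0.755639, running G = 6.186345
t=4: π = [0.1947, 0.2122, 0.2534, 0.1744, 0.1654], E[r] = 2.2142, γ^t·E[r] = 0.531628, running G = 6.717972
t=5: π = [0.1948, 0.2121, 0.2534, 0.1746, 0.1652], E[r] = 2.2140, γ^t·E[r] = 0.372108, running G = 7.090080
t=6: π = [0.1949, 0.2120, 0.2534, 0.1745, 0.1652], E[r] = 2.2139, γ^t·E[r] = 0.260468, running G = 7.350548
t=7: π = [0.1948, 0.2120, 0.2534, 0.1745, 0.1652], E[r] = 2.2139, γ^t·E[r] = 0.182322, running G = 7.532870
t=8: π = [0.1948, 0.2120, 0.2534, 0.1745, 0.1652], E[r] = 2.2139, γ^t·E[r] = 0.127626, running G = 7.660496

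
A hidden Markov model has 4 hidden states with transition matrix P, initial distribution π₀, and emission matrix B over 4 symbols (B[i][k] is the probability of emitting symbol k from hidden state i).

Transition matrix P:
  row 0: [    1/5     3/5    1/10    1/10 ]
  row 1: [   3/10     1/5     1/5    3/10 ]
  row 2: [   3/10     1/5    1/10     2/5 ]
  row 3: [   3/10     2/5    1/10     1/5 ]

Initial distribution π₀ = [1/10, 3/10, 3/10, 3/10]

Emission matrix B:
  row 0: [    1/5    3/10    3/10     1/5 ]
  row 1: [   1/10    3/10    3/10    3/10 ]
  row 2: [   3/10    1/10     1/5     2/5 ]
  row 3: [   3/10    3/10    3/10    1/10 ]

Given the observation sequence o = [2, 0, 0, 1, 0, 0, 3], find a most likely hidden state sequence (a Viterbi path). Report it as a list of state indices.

t=0: δ = [3.000e-02, 9.000e-02, 6.000e-02, 9.000e-02]  (obs o_0=2)
t=1: δ = [5.400e-03, 3.600e-03, 5.400e-03, 8.100e-03]  ψ = [1, 3, 1, 1]  (obs o_1=0)
t=2: δ = [4.860e-04, 3.240e-04, 2.430e-04, 6.480e-04]  ψ = [3, 0, 3, 2]  (obs o_2=0)
t=3: δ = [5.832e-05, 8.748e-05, 6.480e-06, 3.888e-05]  ψ = [3, 0, 1, 3]  (obs o_3=1)
t=4: δ = [5.249e-06, 3.499e-06, 5.249e-06, 7.873e-06]  ψ = [1, 0, 1, 1]  (obs o_4=0)
t=5: δ = [4.724e-07, 3.149e-07, 2.362e-07, 6.299e-07]  ψ = [3, 0, 3, 2]  (obs o_5=0)
t=6: δ = [3.779e-08, 8.503e-08, 2.519e-08, 1.260e-08]  ψ = [3, 0, 1, 3]  (obs o_6=3)
backtrack: best end state = 1; path = [1, 3, 0, 1, 3, 0, 1]

path = [1, 3, 0, 1, 3, 0, 1]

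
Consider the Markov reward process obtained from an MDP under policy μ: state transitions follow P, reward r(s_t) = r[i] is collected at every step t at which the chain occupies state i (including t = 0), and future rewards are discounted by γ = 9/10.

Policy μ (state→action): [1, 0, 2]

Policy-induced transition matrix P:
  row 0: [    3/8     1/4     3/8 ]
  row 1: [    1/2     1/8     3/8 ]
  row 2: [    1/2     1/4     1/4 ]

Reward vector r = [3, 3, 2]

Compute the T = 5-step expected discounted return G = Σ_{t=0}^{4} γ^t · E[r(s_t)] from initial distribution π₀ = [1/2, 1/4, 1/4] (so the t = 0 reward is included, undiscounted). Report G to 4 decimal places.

G = 10.9952

t=0: π = [0.5000, 0.2500, 0.2500], E[r] = 2.7500, γ^t·E[r] = 2.750000, running G = 2.750000
t=1: π = [0.4375, 0.2188, 0.3438], E[r] = 2.6563, γ^t·E[r] = 2.390625, running G = 5.140625
t=2: π = [0.4453, 0.2227, 0.3320], E[r] = 2.6680, γ^t·E[r] = 2.161055, running G = 7.301680
t=3: π = [0.4443, 0.2222, 0.3335], E[r] = 2.6665, γ^t·E[r] = 1.943881, running G = 9.245561
t=4: π = [0.4445, 0.2222, 0.3333], E[r] = 2.6667, γ^t·E[r] = 1.749613, running G = 10.995174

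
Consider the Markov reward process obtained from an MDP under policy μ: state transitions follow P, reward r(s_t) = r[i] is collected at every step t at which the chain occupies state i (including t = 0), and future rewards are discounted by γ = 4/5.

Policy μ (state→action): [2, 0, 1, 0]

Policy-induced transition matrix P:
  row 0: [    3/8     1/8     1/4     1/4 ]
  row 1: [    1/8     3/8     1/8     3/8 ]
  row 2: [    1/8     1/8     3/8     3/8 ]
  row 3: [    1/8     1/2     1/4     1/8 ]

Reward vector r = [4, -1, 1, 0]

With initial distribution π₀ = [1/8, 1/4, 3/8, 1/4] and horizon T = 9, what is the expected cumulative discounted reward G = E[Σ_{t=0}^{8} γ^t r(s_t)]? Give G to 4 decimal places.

G = 2.6279

t=0: π = [0.1250, 0.2500, 0.3750, 0.2500], E[r] = 0.6250, γ^t·E[r] = 0.625000, running G = 0.625000
t=1: π = [0.1563, 0.2813, 0.2656, 0.2969], E[r] = 0.6094, γ^t·E[r] = 0.487500, running G = 1.112500
t=2: π = [0.1641, 0.3066, 0.2480, 0.2813], E[r] = 0.5977, γ^t·E[r] = 0.382500, running G = 1.495000
t=3: π = [0.1660, 0.3071, 0.2427, 0.2842], E[r] = 0.5996, γ^t·E[r] = 0.307000, running G = 1.802000
t=4: π = [0.1665, 0.3083, 0.2419, 0.2832], E[r] = 0.5996, γ^t·E[r] = 0.245600, running G = 2.047600
t=5: π = [0.1666, 0.3083, 0.2417, 0.2834], E[r] = 0.5999, γ^t·E[r] = 0.196580, running G = 2.244180
t=6: π = [0.1667, 0.3083, 0.2417, 0.2833], E[r] = 0.6000, γ^t·E[r] = 0.157276, running G = 2.401456
t=7: π = [0.1667, 0.3083, 0.2417, 0.2833], E[r] = 0.6000, γ^t·E[r] = 0.125827, running G = 2.527283
t=8: π = [0.1667, 0.3083, 0.2417, 0.2833], E[r] = 0.6000, γ^t·E[r] = 0.100663, running G = 2.627946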